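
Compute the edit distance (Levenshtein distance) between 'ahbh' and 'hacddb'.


Building DP table for s1='ahbh' (len 4) and s2='hacddb' (len 6):
       h  a  c  d  d  b
    0  1  2  3  4  5  6
  a 1  1  1  2  3  4  5
  h 2  1  2  2  3  4  5
  b 3  2  2  3  3  4  4
  h 4  3  3  3  4  4  5
Edit distance = dp[4][6] = 5

5


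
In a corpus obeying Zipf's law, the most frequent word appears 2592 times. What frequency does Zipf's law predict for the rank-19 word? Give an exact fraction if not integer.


Zipf's law: freq(rank) = f1 / rank
f1 = 2592, rank = 19
freq = 2592 / 19
GCD(2592, 19) = 1
Simplified: 2592/19

2592/19


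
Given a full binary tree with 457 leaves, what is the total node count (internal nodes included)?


Leaf nodes (terminals): 457
Internal nodes = n - 1 = 457 - 1 = 456
Total = leaves + internal = 457 + 456 = 913

913


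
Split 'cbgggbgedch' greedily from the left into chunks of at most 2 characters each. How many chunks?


'cbgggbgedch' has 11 characters.
Chunking with max size 2:
  Chunk 1: 'cb' (positions 0-1)
  Chunk 2: 'gg' (positions 2-3)
  Chunk 3: 'gb' (positions 4-5)
  Chunk 4: 'ge' (positions 6-7)
  Chunk 5: 'dc' (positions 8-9)
  Chunk 6: 'h' (positions 10-10)
Total chunks: ceil(11 / 2) = 6

6


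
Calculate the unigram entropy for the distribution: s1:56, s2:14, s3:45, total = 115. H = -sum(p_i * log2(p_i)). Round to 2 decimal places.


Computing entropy H = -sum(p_i * log2(p_i)):
  s1: p = 56/115 = 0.4870, -p*log2(p) = 0.5055
  s2: p = 14/115 = 0.1217, -p*log2(p) = 0.3699
  s3: p = 45/115 = 0.3913, -p*log2(p) = 0.5297
H = sum of terms = 1.4051
Rounded to 2 decimals: 1.41

1.41


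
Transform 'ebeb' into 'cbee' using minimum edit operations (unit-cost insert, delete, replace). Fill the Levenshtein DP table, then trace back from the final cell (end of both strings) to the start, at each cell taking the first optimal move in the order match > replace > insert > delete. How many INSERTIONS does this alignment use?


Edit distance = 2. Backtracking from cell (4, 4) with preference match > replace > insert > delete,
then listing the resulting alignment 'ebeb' -> 'cbee' left to right:
  Step 1: replace e->c
  Step 2: keep 'b'
  Step 3: keep 'e'
  Step 4: replace b->e
Total insertions: 0

0


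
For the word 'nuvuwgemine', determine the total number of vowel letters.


Scanning each character of 'nuvuwgemine':
  Position 1: 'n' -> consonant (running count: 0)
  Position 2: 'u' -> vowel (running count: 1)
  Position 3: 'v' -> consonant (running count: 1)
  Position 4: 'u' -> vowel (running count: 2)
  Position 5: 'w' -> consonant (running count: 2)
  Position 6: 'g' -> consonant (running count: 2)
  Position 7: 'e' -> vowel (running count: 3)
  Position 8: 'm' -> consonant (running count: 3)
  Position 9: 'i' -> vowel (running count: 4)
  Position 10: 'n' -> consonant (running count: 4)
  Position 11: 'e' -> vowel (running count: 5)
Total vowels: 5

5


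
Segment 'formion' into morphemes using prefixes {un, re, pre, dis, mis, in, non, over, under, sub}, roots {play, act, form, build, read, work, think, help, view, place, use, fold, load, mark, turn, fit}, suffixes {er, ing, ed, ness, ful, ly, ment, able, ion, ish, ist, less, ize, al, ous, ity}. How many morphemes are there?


Segmenting 'formion' against the inventory:
  'form' -> root (morpheme 1)
  'ion' -> suffix (morpheme 2)
Total morphemes: 2

2


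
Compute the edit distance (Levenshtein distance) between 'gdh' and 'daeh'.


Building DP table for s1='gdh' (len 3) and s2='daeh' (len 4):
       d  a  e  h
    0  1  2  3  4
  g 1  1  2  3  4
  d 2  1  2  3  4
  h 3  2  2  3  3
Edit distance = dp[3][4] = 3

3


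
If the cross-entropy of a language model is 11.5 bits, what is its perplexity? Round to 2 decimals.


Perplexity formula: PP = 2^H
H = 11.5
PP = 2^11.5
Decompose: 2^11.5 = 2^11 * 2^0.5 = 2^11 * sqrt(2)
2^11 = 2048, sqrt(2) ~ 1.4142136
PP ~ 2048 * 1.4142136 = 2896.3094528
Rounded to 2 decimals: 2896.31

2896.31


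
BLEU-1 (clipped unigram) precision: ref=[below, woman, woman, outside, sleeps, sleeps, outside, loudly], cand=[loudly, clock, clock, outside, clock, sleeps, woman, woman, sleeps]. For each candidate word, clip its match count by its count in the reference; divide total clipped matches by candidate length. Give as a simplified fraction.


Reference word counts: {'below': 1, 'loudly': 1, 'outside': 2, 'sleeps': 2, 'woman': 2}
Checking each candidate word (with clipping):
  'loudly' -> in reference (ref count 1, used 1/1) -> match (matches: 1)
  'clock' -> not in reference -> no match (matches: 1)
  'clock' -> not in reference -> no match (matches: 1)
  'outside' -> in reference (ref count 2, used 1/2) -> match (matches: 2)
  'clock' -> not in reference -> no match (matches: 2)
  'sleeps' -> in reference (ref count 2, used 1/2) -> match (matches: 3)
  'woman' -> in reference (ref count 2, used 1/2) -> match (matches: 4)
  'woman' -> in reference (ref count 2, used 2/2) -> match (matches: 5)
  'sleeps' -> in reference (ref count 2, used 2/2) -> match (matches: 6)
Clipped matches: 6, Candidate length: 9
Precision = 6/9 = 2/3

2/3


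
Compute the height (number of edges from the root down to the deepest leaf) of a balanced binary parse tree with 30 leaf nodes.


In a balanced binary tree with n leaves the deepest leaf is ceil(log2(n)) edges below the root.
log2(30) = 4.9069
ceil(4.9069) = 5
height (edges) = 5

5


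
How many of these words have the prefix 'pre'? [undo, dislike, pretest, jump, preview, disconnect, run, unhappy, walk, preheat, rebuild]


Checking each word for prefix 'pre':
  'undo' -> no (count: 0)
  'dislike' -> no (count: 0)
  'pretest' -> YES, starts with 'pre' (count: 1)
  'jump' -> no (count: 1)
  'preview' -> YES, starts with 'pre' (count: 2)
  'disconnect' -> no (count: 2)
  'run' -> no (count: 2)
  'unhappy' -> no (count: 2)
  'walk' -> no (count: 2)
  'preheat' -> YES, starts with 'pre' (count: 3)
  'rebuild' -> no (count: 3)
Total with prefix 'pre': 3

3


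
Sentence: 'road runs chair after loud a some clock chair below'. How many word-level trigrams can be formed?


Word trigrams from [10] words:
  Trigram 1: (road runs chair)
  Trigram 2: (runs chair after)
  Trigram 3: (chair after loud)
  Trigram 4: (after loud a)
  Trigram 5: (loud a some)
  Trigram 6: (a some clock)
  Trigram 7: (some clock chair)
  Trigram 8: (clock chair below)
Total word trigrams: 10 - 2 = 8

8


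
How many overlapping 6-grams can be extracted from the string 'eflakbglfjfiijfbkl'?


String 'eflakbglfjfiijfbkl' has length L = 18.
Number of overlapping n-grams = L - n + 1
Substituting: 18 - 6 + 1 = 13

13


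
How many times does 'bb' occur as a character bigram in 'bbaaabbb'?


Scanning 'bbaaabbb' for bigram 'bb':
  Position 0: 'bb' -> MATCH
  Position 1: 'ba' -> no
  Position 2: 'aa' -> no
  Position 3: 'aa' -> no
  Position 4: 'ab' -> no
  Position 5: 'bb' -> MATCH
  Position 6: 'bb' -> MATCH
Total matches: 3

3


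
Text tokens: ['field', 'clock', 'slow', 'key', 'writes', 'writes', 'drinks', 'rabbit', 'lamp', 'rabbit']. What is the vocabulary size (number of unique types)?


Listing all tokens and tracking unique types:
  Token 1: 'field' -> NEW (unique so far: 1)
  Token 2: 'clock' -> NEW (unique so far: 2)
  Token 3: 'slow' -> NEW (unique so far: 3)
  Token 4: 'key' -> NEW (unique so far: 4)
  Token 5: 'writes' -> NEW (unique so far: 5)
  Token 6: 'writes' -> duplicate (unique so far: 5)
  Token 7: 'drinks' -> NEW (unique so far: 6)
  Token 8: 'rabbit' -> NEW (unique so far: 7)
  Token 9: 'lamp' -> NEW (unique so far: 8)
  Token 10: 'rabbit' -> duplicate (unique so far: 8)
Unique types: ('clock', 'drinks', 'field', 'key', 'lamp', 'rabbit', 'slow', 'writes')
Vocabulary size: 8

8


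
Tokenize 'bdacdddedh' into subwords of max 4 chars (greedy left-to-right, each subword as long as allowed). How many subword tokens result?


'bdacdddedh' has 10 characters.
Chunking with max size 4:
  Chunk 1: 'bdac' (positions 0-3)
  Chunk 2: 'ddde' (positions 4-7)
  Chunk 3: 'dh' (positions 8-9)
Total chunks: ceil(10 / 4) = 3

3


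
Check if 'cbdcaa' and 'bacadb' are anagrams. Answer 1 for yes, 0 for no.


Sort characters of 'cbdcaa': 'aabccd'
Sort characters of 'bacadb': 'aabbcd'
Sorted forms differ -> they are NOT anagrams
Result: 0

0


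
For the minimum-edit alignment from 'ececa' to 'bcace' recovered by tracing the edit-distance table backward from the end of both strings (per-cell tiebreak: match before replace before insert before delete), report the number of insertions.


Edit distance = 3. Backtracking from cell (5, 5) with preference match > replace > insert > delete,
then listing the resulting alignment 'ececa' -> 'bcace' left to right:
  Step 1: replace e->b
  Step 2: keep 'c'
  Step 3: replace e->a
  Step 4: keep 'c'
  Step 5: replace a->e
Total insertions: 0

0


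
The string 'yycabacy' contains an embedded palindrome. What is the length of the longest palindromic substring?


Scanning 'yycabacy' for palindromic substrings.
Substring at positions 1-7: 'ycabacy'.
Check: reverse('ycabacy') = 'ycabacy' -> palindrome confirmed.
Neighbouring characters ('y' / '-') break symmetry, so it cannot extend further.
No longer palindromic substring exists; longest length = 7

7


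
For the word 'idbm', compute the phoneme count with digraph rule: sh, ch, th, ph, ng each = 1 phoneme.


Parsing 'idbm' greedily, digraphs first:
  'i' -> vowel phoneme (phonemes so far: 1)
  'd' -> consonant phoneme (phonemes so far: 2)
  'b' -> consonant phoneme (phonemes so far: 3)
  'm' -> consonant phoneme (phonemes so far: 4)
Total phonemes: 4

4


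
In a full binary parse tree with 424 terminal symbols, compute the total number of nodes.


Leaf nodes (terminals): 424
Internal nodes = n - 1 = 424 - 1 = 423
Total = leaves + internal = 424 + 423 = 847

847


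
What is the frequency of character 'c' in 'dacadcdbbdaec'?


Scanning 'dacadcdbbdaec' for 'c':
  Position 2: 'c' -> MATCH (count: 1)
  Position 5: 'c' -> MATCH (count: 2)
  Position 12: 'c' -> MATCH (count: 3)
Total occurrences of 'c': 3

3


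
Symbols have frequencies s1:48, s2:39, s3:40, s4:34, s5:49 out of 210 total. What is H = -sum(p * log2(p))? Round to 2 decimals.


Computing entropy H = -sum(p_i * log2(p_i)):
  s1: p = 48/210 = 0.2286, -p*log2(p) = 0.4867
  s2: p = 39/210 = 0.1857, -p*log2(p) = 0.4511
  s3: p = 40/210 = 0.1905, -p*log2(p) = 0.4557
  s4: p = 34/210 = 0.1619, -p*log2(p) = 0.4253
  s5: p = 49/210 = 0.2333, -p*log2(p) = 0.4899
H = sum of terms = 2.3087
Rounded to 2 decimals: 2.31

2.31


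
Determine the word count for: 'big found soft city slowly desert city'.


Counting words by splitting on spaces:
  Word 1: 'big'
  Word 2: 'found'
  Word 3: 'soft'
  Word 4: 'city'
  Word 5: 'slowly'
  Word 6: 'desert'
  Word 7: 'city'
Total words: 7

7


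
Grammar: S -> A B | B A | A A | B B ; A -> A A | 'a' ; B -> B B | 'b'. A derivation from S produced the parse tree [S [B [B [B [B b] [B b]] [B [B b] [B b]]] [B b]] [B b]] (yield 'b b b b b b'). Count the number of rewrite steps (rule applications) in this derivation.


Every bracketed nonterminal node [X ...] in the tree is produced by exactly one rule application.
Reading the tree off as a leftmost derivation:
  Step 1: S  =>  B B   (applied S -> B B)
  Step 2: B B  =>  B B B   (applied B -> B B)
  Step 3: B B B  =>  B B B B   (applied B -> B B)
  Step 4: B B B B  =>  B B B B B   (applied B -> B B)
  Step 5: B B B B B  =>  b B B B B   (applied B -> b)
  Step 6: b B B B B  =>  b b B B B   (applied B -> b)
  Step 7: b b B B B  =>  b b B B B B   (applied B -> B B)
  Step 8: b b B B B B  =>  b b b B B B   (applied B -> b)
  Step 9: b b b B B B  =>  b b b b B B   (applied B -> b)
  Step 10: b b b b B B  =>  b b b b b B   (applied B -> b)
  Step 11: b b b b b B  =>  b b b b b b   (applied B -> b)
Final yield: b b b b b b
Total rewrite steps: 11

11


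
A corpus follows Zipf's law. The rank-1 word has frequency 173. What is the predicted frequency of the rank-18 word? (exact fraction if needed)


Zipf's law: freq(rank) = f1 / rank
f1 = 173, rank = 18
freq = 173 / 18
GCD(173, 18) = 1
Simplified: 173/18

173/18


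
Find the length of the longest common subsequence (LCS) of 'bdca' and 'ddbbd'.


DP table for LCS of 'bdca' and 'ddbbd':
       d  d  b  b  d
    0  0  0  0  0  0
  b 0  0  0  1  1  1
  d 0  1  1  1  1  2
  c 0  1  1  1  1  2
  a 0  1  1  1  1  2
LCS: 'bd'
LCS length = 2

2


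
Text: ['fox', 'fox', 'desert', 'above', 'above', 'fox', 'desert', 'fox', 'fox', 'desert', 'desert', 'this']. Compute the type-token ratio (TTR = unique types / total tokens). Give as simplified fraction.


Tokens: 12
Unique types: ('above', 'desert', 'fox', 'this') = 4
TTR = 4/12
Simplify: divide both by 4 -> 1/3
TTR = 1/3

1/3


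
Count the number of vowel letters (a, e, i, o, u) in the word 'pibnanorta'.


Scanning each character of 'pibnanorta':
  Position 1: 'p' -> consonant (running count: 0)
  Position 2: 'i' -> vowel (running count: 1)
  Position 3: 'b' -> consonant (running count: 1)
  Position 4: 'n' -> consonant (running count: 1)
  Position 5: 'a' -> vowel (running count: 2)
  Position 6: 'n' -> consonant (running count: 2)
  Position 7: 'o' -> vowel (running count: 3)
  Position 8: 'r' -> consonant (running count: 3)
  Position 9: 't' -> consonant (running count: 3)
  Position 10: 'a' -> vowel (running count: 4)
Total vowels: 4

4


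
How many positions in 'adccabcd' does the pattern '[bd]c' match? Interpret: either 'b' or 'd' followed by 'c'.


Pattern: [bd]c means either 'b' or 'd' followed by 'c'.
Scanning 'adccabcd' position-by-position:
  Pos 0: window 'ad' -> no
  Pos 1: window 'dc' -> MATCH
  Pos 2: window 'cc' -> no
  Pos 3: window 'ca' -> no
  Pos 4: window 'ab' -> no
  Pos 5: window 'bc' -> MATCH
  Pos 6: window 'cd' -> no
  Pos 7: window 'd' -> no
Total matches: 2

2


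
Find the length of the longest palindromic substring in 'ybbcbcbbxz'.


Scanning 'ybbcbcbbxz' for palindromic substrings.
Substring at positions 1-7: 'bbcbcbb'.
Check: reverse('bbcbcbb') = 'bbcbcbb' -> palindrome confirmed.
Neighbouring characters ('y' / 'x') break symmetry, so it cannot extend further.
No longer palindromic substring exists; longest length = 7

7


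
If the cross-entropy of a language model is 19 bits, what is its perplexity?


Perplexity formula: PP = 2^H
H = 19
PP = 2^19
PP = 2^19 = 524288

524288


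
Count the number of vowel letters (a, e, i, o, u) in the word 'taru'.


Scanning each character of 'taru':
  Position 1: 't' -> consonant (running count: 0)
  Position 2: 'a' -> vowel (running count: 1)
  Position 3: 'r' -> consonant (running count: 1)
  Position 4: 'u' -> vowel (running count: 2)
Total vowels: 2

2


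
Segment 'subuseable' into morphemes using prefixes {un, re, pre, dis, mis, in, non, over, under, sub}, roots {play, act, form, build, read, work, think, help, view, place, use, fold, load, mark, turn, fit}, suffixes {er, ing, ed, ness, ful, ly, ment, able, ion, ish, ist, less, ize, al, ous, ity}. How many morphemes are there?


Segmenting 'subuseable' against the inventory:
  'sub' -> prefix (morpheme 1)
  'use' -> root (morpheme 2)
  'able' -> suffix (morpheme 3)
Total morphemes: 3

3


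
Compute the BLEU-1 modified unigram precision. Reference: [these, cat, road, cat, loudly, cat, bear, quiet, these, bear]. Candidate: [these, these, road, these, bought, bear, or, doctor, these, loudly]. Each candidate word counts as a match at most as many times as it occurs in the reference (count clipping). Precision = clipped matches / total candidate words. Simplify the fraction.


Reference word counts: {'bear': 2, 'cat': 3, 'loudly': 1, 'quiet': 1, 'road': 1, 'these': 2}
Checking each candidate word (with clipping):
  'these' -> in reference (ref count 2, used 1/2) -> match (matches: 1)
  'these' -> in reference (ref count 2, used 2/2) -> match (matches: 2)
  'road' -> in reference (ref count 1, used 1/1) -> match (matches: 3)
  'these' -> ref count 2 already used up (2/2) -> clipped, no match (matches: 3)
  'bought' -> not in reference -> no match (matches: 3)
  'bear' -> in reference (ref count 2, used 1/2) -> match (matches: 4)
  'or' -> not in reference -> no match (matches: 4)
  'doctor' -> not in reference -> no match (matches: 4)
  'these' -> ref count 2 already used up (2/2) -> clipped, no match (matches: 4)
  'loudly' -> in reference (ref count 1, used 1/1) -> match (matches: 5)
Clipped matches: 5, Candidate length: 10
Precision = 5/10 = 1/2

1/2


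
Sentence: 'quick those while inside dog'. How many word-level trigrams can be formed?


Word trigrams from [5] words:
  Trigram 1: (quick those while)
  Trigram 2: (those while inside)
  Trigram 3: (while inside dog)
Total word trigrams: 5 - 2 = 3

3


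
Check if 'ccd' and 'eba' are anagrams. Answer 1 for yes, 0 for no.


Sort characters of 'ccd': 'ccd'
Sort characters of 'eba': 'abe'
Sorted forms differ -> they are NOT anagrams
Result: 0

0


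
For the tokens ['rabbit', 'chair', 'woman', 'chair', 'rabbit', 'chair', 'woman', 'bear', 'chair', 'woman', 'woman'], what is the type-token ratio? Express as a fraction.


Tokens: 11
Unique types: ('bear', 'chair', 'rabbit', 'woman') = 4
TTR = 4/11
Already in lowest terms.

4/11


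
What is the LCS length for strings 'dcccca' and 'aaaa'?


DP table for LCS of 'dcccca' and 'aaaa':
       a  a  a  a
    0  0  0  0  0
  d 0  0  0  0  0
  c 0  0  0  0  0
  c 0  0  0  0  0
  c 0  0  0  0  0
  c 0  0  0  0  0
  a 0  1  1  1  1
LCS: 'a'
LCS length = 1

1


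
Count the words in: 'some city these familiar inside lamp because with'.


Counting words by splitting on spaces:
  Word 1: 'some'
  Word 2: 'city'
  Word 3: 'these'
  Word 4: 'familiar'
  Word 5: 'inside'
  Word 6: 'lamp'
  Word 7: 'because'
  Word 8: 'with'
Total words: 8

8


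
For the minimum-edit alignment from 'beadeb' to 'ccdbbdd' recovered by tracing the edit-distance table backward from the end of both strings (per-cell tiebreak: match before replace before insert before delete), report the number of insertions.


Edit distance = 6. Backtracking from cell (6, 7) with preference match > replace > insert > delete,
then listing the resulting alignment 'beadeb' -> 'ccdbbdd' left to right:
  Step 1: delete 'b'
  Step 2: replace e->c
  Step 3: replace a->c
  Step 4: keep 'd'
  Step 5: replace e->b
  Step 6: keep 'b'
  Step 7: insert 'd' [insertion #1]
  Step 8: insert 'd' [insertion #2]
Total insertions: 2

2


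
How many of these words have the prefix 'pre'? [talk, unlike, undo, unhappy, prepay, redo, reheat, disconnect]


Checking each word for prefix 'pre':
  'talk' -> no (count: 0)
  'unlike' -> no (count: 0)
  'undo' -> no (count: 0)
  'unhappy' -> no (count: 0)
  'prepay' -> YES, starts with 'pre' (count: 1)
  'redo' -> no (count: 1)
  'reheat' -> no (count: 1)
  'disconnect' -> no (count: 1)
Total with prefix 'pre': 1

1


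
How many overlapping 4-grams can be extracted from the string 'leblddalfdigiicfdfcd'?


String 'leblddalfdigiicfdfcd' has length L = 20.
Number of overlapping n-grams = L - n + 1
Substituting: 20 - 4 + 1 = 17

17


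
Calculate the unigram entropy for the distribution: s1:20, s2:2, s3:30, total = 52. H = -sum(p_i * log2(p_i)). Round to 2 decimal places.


Computing entropy H = -sum(p_i * log2(p_i)):
  s1: p = 20/52 = 0.3846, -p*log2(p) = 0.5302
  s2: p = 2/52 = 0.0385, -p*log2(p) = 0.1808
  s3: p = 30/52 = 0.5769, -p*log2(p) = 0.4578
H = sum of terms = 1.1688
Rounded to 2 decimals: 1.17

1.17


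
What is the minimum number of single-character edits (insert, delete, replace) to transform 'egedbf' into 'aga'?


Building DP table for s1='egedbf' (len 6) and s2='aga' (len 3):
       a  g  a
    0  1  2  3
  e 1  1  2  3
  g 2  2  1  2
  e 3  3  2  2
  d 4  4  3  3
  b 5  5  4  4
  f 6  6  5  5
Edit distance = dp[6][3] = 5

5


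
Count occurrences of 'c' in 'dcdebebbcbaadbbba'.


Scanning 'dcdebebbcbaadbbba' for 'c':
  Position 1: 'c' -> MATCH (count: 1)
  Position 8: 'c' -> MATCH (count: 2)
Total occurrences of 'c': 2

2


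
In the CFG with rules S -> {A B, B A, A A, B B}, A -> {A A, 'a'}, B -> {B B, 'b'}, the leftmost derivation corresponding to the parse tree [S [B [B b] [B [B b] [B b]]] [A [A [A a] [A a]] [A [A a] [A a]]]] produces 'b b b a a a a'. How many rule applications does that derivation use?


Every bracketed nonterminal node [X ...] in the tree is produced by exactly one rule application.
Reading the tree off as a leftmost derivation:
  Step 1: S  =>  B A   (applied S -> B A)
  Step 2: B A  =>  B B A   (applied B -> B B)
  Step 3: B B A  =>  b B A   (applied B -> b)
  Step 4: b B A  =>  b B B A   (applied B -> B B)
  Step 5: b B B A  =>  b b B A   (applied B -> b)
  Step 6: b b B A  =>  b b b A   (applied B -> b)
  Step 7: b b b A  =>  b b b A A   (applied A -> A A)
  Step 8: b b b A A  =>  b b b A A A   (applied A -> A A)
  Step 9: b b b A A A  =>  b b b a A A   (applied A -> a)
  Step 10: b b b a A A  =>  b b b a a A   (applied A -> a)
  Step 11: b b b a a A  =>  b b b a a A A   (applied A -> A A)
  Step 12: b b b a a A A  =>  b b b a a a A   (applied A -> a)
  Step 13: b b b a a a A  =>  b b b a a a a   (applied A -> a)
Final yield: b b b a a a a
Total rewrite steps: 13

13


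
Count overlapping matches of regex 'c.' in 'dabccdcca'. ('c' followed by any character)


Pattern: c. means 'c' followed by any character.
Scanning 'dabccdcca' position-by-position:
  Pos 0: window 'da' -> no
  Pos 1: window 'ab' -> no
  Pos 2: window 'bc' -> no
  Pos 3: window 'cc' -> MATCH
  Pos 4: window 'cd' -> MATCH
  Pos 5: window 'dc' -> no
  Pos 6: window 'cc' -> MATCH
  Pos 7: window 'ca' -> MATCH
  Pos 8: window 'a' -> no
Total matches: 4

4


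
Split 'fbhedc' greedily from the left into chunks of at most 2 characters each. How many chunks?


'fbhedc' has 6 characters.
Chunking with max size 2:
  Chunk 1: 'fb' (positions 0-1)
  Chunk 2: 'he' (positions 2-3)
  Chunk 3: 'dc' (positions 4-5)
Total chunks: ceil(6 / 2) = 3

3


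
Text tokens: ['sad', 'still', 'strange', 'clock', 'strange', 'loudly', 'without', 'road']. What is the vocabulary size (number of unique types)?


Listing all tokens and tracking unique types:
  Token 1: 'sad' -> NEW (unique so far: 1)
  Token 2: 'still' -> NEW (unique so far: 2)
  Token 3: 'strange' -> NEW (unique so far: 3)
  Token 4: 'clock' -> NEW (unique so far: 4)
  Token 5: 'strange' -> duplicate (unique so far: 4)
  Token 6: 'loudly' -> NEW (unique so far: 5)
  Token 7: 'without' -> NEW (unique so far: 6)
  Token 8: 'road' -> NEW (unique so far: 7)
Unique types: ('clock', 'loudly', 'road', 'sad', 'still', 'strange', 'without')
Vocabulary size: 7

7


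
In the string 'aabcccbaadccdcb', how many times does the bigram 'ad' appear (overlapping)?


Scanning 'aabcccbaadccdcb' for bigram 'ad':
  Position 0: 'aa' -> no
  Position 1: 'ab' -> no
  Position 2: 'bc' -> no
  Position 3: 'cc' -> no
  Position 4: 'cc' -> no
  Position 5: 'cb' -> no
  Position 6: 'ba' -> no
  Position 7: 'aa' -> no
  Position 8: 'ad' -> MATCH
  Position 9: 'dc' -> no
  Position 10: 'cc' -> no
  Position 11: 'cd' -> no
  Position 12: 'dc' -> no
  Position 13: 'cb' -> no
Total matches: 1

1


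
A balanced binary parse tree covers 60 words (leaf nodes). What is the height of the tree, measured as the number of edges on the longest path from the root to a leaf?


In a balanced binary tree with n leaves the deepest leaf is ceil(log2(n)) edges below the root.
log2(60) = 5.9069
ceil(5.9069) = 6
height (edges) = 6

6


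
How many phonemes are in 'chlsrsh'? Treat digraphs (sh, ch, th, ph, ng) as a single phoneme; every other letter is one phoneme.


Parsing 'chlsrsh' greedily, digraphs first:
  'ch' -> digraph (1 consonant phoneme) (phonemes so far: 1)
  'l' -> consonant phoneme (phonemes so far: 2)
  's' -> consonant phoneme (phonemes so far: 3)
  'r' -> consonant phoneme (phonemes so far: 4)
  'sh' -> digraph (1 consonant phoneme) (phonemes so far: 5)
Total phonemes: 5

5


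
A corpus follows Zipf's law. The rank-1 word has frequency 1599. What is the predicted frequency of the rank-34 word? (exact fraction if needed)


Zipf's law: freq(rank) = f1 / rank
f1 = 1599, rank = 34
freq = 1599 / 34
GCD(1599, 34) = 1
Simplified: 1599/34

1599/34


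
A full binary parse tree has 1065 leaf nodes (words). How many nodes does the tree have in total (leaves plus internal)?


Leaf nodes (terminals): 1065
Internal nodes = n - 1 = 1065 - 1 = 1064
Total = leaves + internal = 1065 + 1064 = 2129

2129


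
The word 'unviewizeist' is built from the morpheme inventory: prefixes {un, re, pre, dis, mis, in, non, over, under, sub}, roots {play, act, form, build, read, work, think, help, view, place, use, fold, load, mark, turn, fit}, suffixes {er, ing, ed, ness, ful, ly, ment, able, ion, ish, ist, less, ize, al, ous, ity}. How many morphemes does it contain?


Segmenting 'unviewizeist' against the inventory:
  'un' -> prefix (morpheme 1)
  'view' -> root (morpheme 2)
  'ize' -> suffix (morpheme 3)
  'ist' -> suffix (morpheme 4)
Total morphemes: 4

4


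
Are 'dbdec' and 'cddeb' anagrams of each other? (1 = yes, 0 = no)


Sort characters of 'dbdec': 'bcdde'
Sort characters of 'cddeb': 'bcdde'
Sorted forms match -> they ARE anagrams
Result: 1

1


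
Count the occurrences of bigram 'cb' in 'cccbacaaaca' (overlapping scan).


Scanning 'cccbacaaaca' for bigram 'cb':
  Position 0: 'cc' -> no
  Position 1: 'cc' -> no
  Position 2: 'cb' -> MATCH
  Position 3: 'ba' -> no
  Position 4: 'ac' -> no
  Position 5: 'ca' -> no
  Position 6: 'aa' -> no
  Position 7: 'aa' -> no
  Position 8: 'ac' -> no
  Position 9: 'ca' -> no
Total matches: 1

1


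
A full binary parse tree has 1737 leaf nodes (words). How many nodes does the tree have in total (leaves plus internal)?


Leaf nodes (terminals): 1737
Internal nodes = n - 1 = 1737 - 1 = 1736
Total = leaves + internal = 1737 + 1736 = 3473

3473


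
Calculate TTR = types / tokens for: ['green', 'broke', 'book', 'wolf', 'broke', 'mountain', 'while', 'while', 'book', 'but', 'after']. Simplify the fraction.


Tokens: 11
Unique types: ('after', 'book', 'broke', 'but', 'green', 'mountain', 'while', 'wolf') = 8
TTR = 8/11
Already in lowest terms.

8/11


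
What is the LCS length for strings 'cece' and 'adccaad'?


DP table for LCS of 'cece' and 'adccaad':
       a  d  c  c  a  a  d
    0  0  0  0  0  0  0  0
  c 0  0  0  1  1  1  1  1
  e 0  0  0  1  1  1  1  1
  c 0  0  0  1  2  2  2  2
  e 0  0  0  1  2  2  2  2
LCS: 'cc'
LCS length = 2

2


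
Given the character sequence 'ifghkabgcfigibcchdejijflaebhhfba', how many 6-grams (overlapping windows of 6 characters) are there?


String 'ifghkabgcfigibcchdejijflaebhhfba' has length L = 32.
Number of overlapping n-grams = L - n + 1
Substituting: 32 - 6 + 1 = 27

27


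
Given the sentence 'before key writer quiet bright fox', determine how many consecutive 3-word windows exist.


Word trigrams from [6] words:
  Trigram 1: (before key writer)
  Trigram 2: (key writer quiet)
  Trigram 3: (writer quiet bright)
  Trigram 4: (quiet bright fox)
Total word trigrams: 6 - 2 = 4

4


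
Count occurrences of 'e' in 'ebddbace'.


Scanning 'ebddbace' for 'e':
  Position 0: 'e' -> MATCH (count: 1)
  Position 7: 'e' -> MATCH (count: 2)
Total occurrences of 'e': 2

2


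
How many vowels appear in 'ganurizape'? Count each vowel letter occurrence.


Scanning each character of 'ganurizape':
  Position 1: 'g' -> consonant (running count: 0)
  Position 2: 'a' -> vowel (running count: 1)
  Position 3: 'n' -> consonant (running count: 1)
  Position 4: 'u' -> vowel (running count: 2)
  Position 5: 'r' -> consonant (running count: 2)
  Position 6: 'i' -> vowel (running count: 3)
  Position 7: 'z' -> consonant (running count: 3)
  Position 8: 'a' -> vowel (running count: 4)
  Position 9: 'p' -> consonant (running count: 4)
  Position 10: 'e' -> vowel (running count: 5)
Total vowels: 5

5


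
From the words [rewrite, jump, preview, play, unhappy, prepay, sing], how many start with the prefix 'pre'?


Checking each word for prefix 'pre':
  'rewrite' -> no (count: 0)
  'jump' -> no (count: 0)
  'preview' -> YES, starts with 'pre' (count: 1)
  'play' -> no (count: 1)
  'unhappy' -> no (count: 1)
  'prepay' -> YES, starts with 'pre' (count: 2)
  'sing' -> no (count: 2)
Total with prefix 'pre': 2

2


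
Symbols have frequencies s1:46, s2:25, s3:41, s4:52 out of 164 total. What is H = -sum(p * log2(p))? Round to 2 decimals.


Computing entropy H = -sum(p_i * log2(p_i)):
  s1: p = 46/164 = 0.2805, -p*log2(p) = 0.5144
  s2: p = 25/164 = 0.1524, -p*log2(p) = 0.4137
  s3: p = 41/164 = 0.2500, -p*log2(p) = 0.5000
  s4: p = 52/164 = 0.3171, -p*log2(p) = 0.5254
H = sum of terms = 1.9535
Rounded to 2 decimals: 1.95

1.95


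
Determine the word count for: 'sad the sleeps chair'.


Counting words by splitting on spaces:
  Word 1: 'sad'
  Word 2: 'the'
  Word 3: 'sleeps'
  Word 4: 'chair'
Total words: 4

4


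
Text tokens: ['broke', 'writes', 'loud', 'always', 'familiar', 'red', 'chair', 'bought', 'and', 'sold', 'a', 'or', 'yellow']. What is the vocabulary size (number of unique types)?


Listing all tokens and tracking unique types:
  Token 1: 'broke' -> NEW (unique so far: 1)
  Token 2: 'writes' -> NEW (unique so far: 2)
  Token 3: 'loud' -> NEW (unique so far: 3)
  Token 4: 'always' -> NEW (unique so far: 4)
  Token 5: 'familiar' -> NEW (unique so far: 5)
  Token 6: 'red' -> NEW (unique so far: 6)
  Token 7: 'chair' -> NEW (unique so far: 7)
  Token 8: 'bought' -> NEW (unique so far: 8)
  Token 9: 'and' -> NEW (unique so far: 9)
  Token 10: 'sold' -> NEW (unique so far: 10)
  Token 11: 'a' -> NEW (unique so far: 11)
  Token 12: 'or' -> NEW (unique so far: 12)
  Token 13: 'yellow' -> NEW (unique so far: 13)
Unique types: ('a', 'always', 'and', 'bought', 'broke', 'chair', 'familiar', 'loud', 'or', 'red', 'sold', 'writes', 'yellow')
Vocabulary size: 13

13


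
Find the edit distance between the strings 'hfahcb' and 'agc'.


Building DP table for s1='hfahcb' (len 6) and s2='agc' (len 3):
       a  g  c
    0  1  2  3
  h 1  1  2  3
  f 2  2  2  3
  a 3  2  3  3
  h 4  3  3  4
  c 5  4  4  3
  b 6  5  5  4
Edit distance = dp[6][3] = 4

4


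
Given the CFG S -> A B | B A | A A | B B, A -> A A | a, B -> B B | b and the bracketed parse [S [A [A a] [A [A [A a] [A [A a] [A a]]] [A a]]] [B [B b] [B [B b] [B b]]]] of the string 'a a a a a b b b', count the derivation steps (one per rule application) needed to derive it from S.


Every bracketed nonterminal node [X ...] in the tree is produced by exactly one rule application.
Reading the tree off as a leftmost derivation:
  Step 1: S  =>  A B   (applied S -> A B)
  Step 2: A B  =>  A A B   (applied A -> A A)
  Step 3: A A B  =>  a A B   (applied A -> a)
  Step 4: a A B  =>  a A A B   (applied A -> A A)
  Step 5: a A A B  =>  a A A A B   (applied A -> A A)
  Step 6: a A A A B  =>  a a A A B   (applied A -> a)
  Step 7: a a A A B  =>  a a A A A B   (applied A -> A A)
  Step 8: a a A A A B  =>  a a a A A B   (applied A -> a)
  Step 9: a a a A A B  =>  a a a a A B   (applied A -> a)
  Step 10: a a a a A B  =>  a a a a a B   (applied A -> a)
  Step 11: a a a a a B  =>  a a a a a B B   (applied B -> B B)
  Step 12: a a a a a B B  =>  a a a a a b B   (applied B -> b)
  Step 13: a a a a a b B  =>  a a a a a b B B   (applied B -> B B)
  Step 14: a a a a a b B B  =>  a a a a a b b B   (applied B -> b)
  Step 15: a a a a a b b B  =>  a a a a a b b b   (applied B -> b)
Final yield: a a a a a b b b
Total rewrite steps: 15

15


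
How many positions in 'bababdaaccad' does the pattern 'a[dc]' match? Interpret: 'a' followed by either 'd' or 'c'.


Pattern: a[dc] means 'a' followed by either 'd' or 'c'.
Scanning 'bababdaaccad' position-by-position:
  Pos 0: window 'ba' -> no
  Pos 1: window 'ab' -> no
  Pos 2: window 'ba' -> no
  Pos 3: window 'ab' -> no
  Pos 4: window 'bd' -> no
  Pos 5: window 'da' -> no
  Pos 6: window 'aa' -> no
  Pos 7: window 'ac' -> MATCH
  Pos 8: window 'cc' -> no
  Pos 9: window 'ca' -> no
  Pos 10: window 'ad' -> MATCH
  Pos 11: window 'd' -> no
Total matches: 2

2


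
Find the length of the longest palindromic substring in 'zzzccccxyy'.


Scanning 'zzzccccxyy' for palindromic substrings.
Substring at positions 3-6: 'cccc'.
Check: reverse('cccc') = 'cccc' -> palindrome confirmed.
Neighbouring characters ('z' / 'x') break symmetry, so it cannot extend further.
No longer palindromic substring exists; longest length = 4

4


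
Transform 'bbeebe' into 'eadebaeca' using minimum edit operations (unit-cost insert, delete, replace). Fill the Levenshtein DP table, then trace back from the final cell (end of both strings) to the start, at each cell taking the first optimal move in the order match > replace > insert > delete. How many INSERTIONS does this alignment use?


Edit distance = 6. Backtracking from cell (6, 9) with preference match > replace > insert > delete,
then listing the resulting alignment 'bbeebe' -> 'eadebaeca' left to right:
  Step 1: replace b->e
  Step 2: replace b->a
  Step 3: replace e->d
  Step 4: keep 'e'
  Step 5: keep 'b'
  Step 6: insert 'a' [insertion #1]
  Step 7: keep 'e'
  Step 8: insert 'c' [insertion #2]
  Step 9: insert 'a' [insertion #3]
Total insertions: 3

3


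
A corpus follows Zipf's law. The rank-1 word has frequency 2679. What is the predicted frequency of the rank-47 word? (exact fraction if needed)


Zipf's law: freq(rank) = f1 / rank
f1 = 2679, rank = 47
freq = 2679 / 47
= 57

57


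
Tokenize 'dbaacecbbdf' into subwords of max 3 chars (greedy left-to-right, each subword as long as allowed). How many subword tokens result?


'dbaacecbbdf' has 11 characters.
Chunking with max size 3:
  Chunk 1: 'dba' (positions 0-2)
  Chunk 2: 'ace' (positions 3-5)
  Chunk 3: 'cbb' (positions 6-8)
  Chunk 4: 'df' (positions 9-10)
Total chunks: ceil(11 / 3) = 4

4


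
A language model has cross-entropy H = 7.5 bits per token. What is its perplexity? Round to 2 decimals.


Perplexity formula: PP = 2^H
H = 7.5
PP = 2^7.5
Decompose: 2^7.5 = 2^7 * 2^0.5 = 2^7 * sqrt(2)
2^7 = 128, sqrt(2) ~ 1.4142136
PP ~ 128 * 1.4142136 = 181.0193408
Rounded to 2 decimals: 181.02

181.02


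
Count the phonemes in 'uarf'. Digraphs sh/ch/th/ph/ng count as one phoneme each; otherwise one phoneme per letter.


Parsing 'uarf' greedily, digraphs first:
  'u' -> vowel phoneme (phonemes so far: 1)
  'a' -> vowel phoneme (phonemes so far: 2)
  'r' -> consonant phoneme (phonemes so far: 3)
  'f' -> consonant phoneme (phonemes so far: 4)
Total phonemes: 4

4


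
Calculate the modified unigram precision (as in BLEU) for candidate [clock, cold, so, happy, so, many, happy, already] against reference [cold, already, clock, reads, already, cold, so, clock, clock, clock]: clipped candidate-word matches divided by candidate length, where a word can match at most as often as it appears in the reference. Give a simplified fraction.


Reference word counts: {'already': 2, 'clock': 4, 'cold': 2, 'reads': 1, 'so': 1}
Checking each candidate word (with clipping):
  'clock' -> in reference (ref count 4, used 1/4) -> match (matches: 1)
  'cold' -> in reference (ref count 2, used 1/2) -> match (matches: 2)
  'so' -> in reference (ref count 1, used 1/1) -> match (matches: 3)
  'happy' -> not in reference -> no match (matches: 3)
  'so' -> ref count 1 already used up (1/1) -> clipped, no match (matches: 3)
  'many' -> not in reference -> no match (matches: 3)
  'happy' -> not in reference -> no match (matches: 3)
  'already' -> in reference (ref count 2, used 1/2) -> match (matches: 4)
Clipped matches: 4, Candidate length: 8
Precision = 4/8 = 1/2

1/2


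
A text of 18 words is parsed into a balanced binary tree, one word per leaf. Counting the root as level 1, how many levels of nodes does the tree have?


In a balanced binary tree with n leaves the deepest leaf is ceil(log2(n)) edges below the root,
so counting node levels inclusive of root and leaves gives ceil(log2(n)) + 1 levels.
log2(18) = 4.1699
ceil(4.1699) = 5
levels = 5 + 1 = 6

6


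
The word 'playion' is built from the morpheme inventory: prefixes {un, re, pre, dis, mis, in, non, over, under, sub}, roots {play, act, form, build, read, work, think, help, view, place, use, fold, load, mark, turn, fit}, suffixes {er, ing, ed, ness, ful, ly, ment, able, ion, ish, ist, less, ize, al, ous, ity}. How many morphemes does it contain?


Segmenting 'playion' against the inventory:
  'play' -> root (morpheme 1)
  'ion' -> suffix (morpheme 2)
Total morphemes: 2

2


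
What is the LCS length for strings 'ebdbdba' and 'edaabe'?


DP table for LCS of 'ebdbdba' and 'edaabe':
       e  d  a  a  b  e
    0  0  0  0  0  0  0
  e 0  1  1  1  1  1  1
  b 0  1  1  1  1  2  2
  d 0  1  2  2  2  2  2
  b 0  1  2  2  2  3  3
  d 0  1  2  2  2  3  3
  b 0  1  2  2  2  3  3
  a 0  1  2  3  3  3  3
LCS: 'edb'
LCS length = 3

3


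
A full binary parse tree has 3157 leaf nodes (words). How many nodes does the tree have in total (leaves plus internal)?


Leaf nodes (terminals): 3157
Internal nodes = n - 1 = 3157 - 1 = 3156
Total = leaves + internal = 3157 + 3156 = 6313

6313


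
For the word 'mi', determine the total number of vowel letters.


Scanning each character of 'mi':
  Position 1: 'm' -> consonant (running count: 0)
  Position 2: 'i' -> vowel (running count: 1)
Total vowels: 1

1


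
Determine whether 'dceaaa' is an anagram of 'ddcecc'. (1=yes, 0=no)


Sort characters of 'dceaaa': 'aaacde'
Sort characters of 'ddcecc': 'cccdde'
Sorted forms differ -> they are NOT anagrams
Result: 0

0


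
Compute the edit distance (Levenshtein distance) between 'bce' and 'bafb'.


Building DP table for s1='bce' (len 3) and s2='bafb' (len 4):
       b  a  f  b
    0  1  2  3  4
  b 1  0  1  2  3
  c 2  1  1  2  3
  e 3  2  2  2  3
Edit distance = dp[3][4] = 3

3


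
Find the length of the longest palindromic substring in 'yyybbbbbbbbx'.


Scanning 'yyybbbbbbbbx' for palindromic substrings.
Substring at positions 3-10: 'bbbbbbbb'.
Check: reverse('bbbbbbbb') = 'bbbbbbbb' -> palindrome confirmed.
Neighbouring characters ('y' / 'x') break symmetry, so it cannot extend further.
No longer palindromic substring exists; longest length = 8

8


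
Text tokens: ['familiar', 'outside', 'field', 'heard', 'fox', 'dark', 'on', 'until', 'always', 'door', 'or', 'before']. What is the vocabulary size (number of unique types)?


Listing all tokens and tracking unique types:
  Token 1: 'familiar' -> NEW (unique so far: 1)
  Token 2: 'outside' -> NEW (unique so far: 2)
  Token 3: 'field' -> NEW (unique so far: 3)
  Token 4: 'heard' -> NEW (unique so far: 4)
  Token 5: 'fox' -> NEW (unique so far: 5)
  Token 6: 'dark' -> NEW (unique so far: 6)
  Token 7: 'on' -> NEW (unique so far: 7)
  Token 8: 'until' -> NEW (unique so far: 8)
  Token 9: 'always' -> NEW (unique so far: 9)
  Token 10: 'door' -> NEW (unique so far: 10)
  Token 11: 'or' -> NEW (unique so far: 11)
  Token 12: 'before' -> NEW (unique so far: 12)
Unique types: ('always', 'before', 'dark', 'door', 'familiar', 'field', 'fox', 'heard', 'on', 'or', 'outside', 'until')
Vocabulary size: 12

12


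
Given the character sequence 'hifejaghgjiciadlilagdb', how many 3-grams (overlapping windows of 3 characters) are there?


String 'hifejaghgjiciadlilagdb' has length L = 22.
Number of overlapping n-grams = L - n + 1
Substituting: 22 - 3 + 1 = 20

20


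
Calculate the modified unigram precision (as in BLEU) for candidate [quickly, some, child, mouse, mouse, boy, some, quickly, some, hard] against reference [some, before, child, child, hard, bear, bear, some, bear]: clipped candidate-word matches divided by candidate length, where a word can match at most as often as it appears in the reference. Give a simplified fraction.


Reference word counts: {'bear': 3, 'before': 1, 'child': 2, 'hard': 1, 'some': 2}
Checking each candidate word (with clipping):
  'quickly' -> not in reference -> no match (matches: 0)
  'some' -> in reference (ref count 2, used 1/2) -> match (matches: 1)
  'child' -> in reference (ref count 2, used 1/2) -> match (matches: 2)
  'mouse' -> not in reference -> no match (matches: 2)
  'mouse' -> not in reference -> no match (matches: 2)
  'boy' -> not in reference -> no match (matches: 2)
  'some' -> in reference (ref count 2, used 2/2) -> match (matches: 3)
  'quickly' -> not in reference -> no match (matches: 3)
  'some' -> ref count 2 already used up (2/2) -> clipped, no match (matches: 3)
  'hard' -> in reference (ref count 1, used 1/1) -> match (matches: 4)
Clipped matches: 4, Candidate length: 10
Precision = 4/10 = 2/5

2/5
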